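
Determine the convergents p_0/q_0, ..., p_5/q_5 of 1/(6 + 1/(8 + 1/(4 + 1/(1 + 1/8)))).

Using the convergent recurrence p_i = a_i*p_{i-1} + p_{i-2}, q_i = a_i*q_{i-1} + q_{i-2} with p_{-2}=0, p_{-1}=1, q_{-2}=1, q_{-1}=0:
  i=0: a_0=0, p_0 = 0*1 + 0 = 0, q_0 = 0*0 + 1 = 1.
  i=1: a_1=6, p_1 = 6*0 + 1 = 1, q_1 = 6*1 + 0 = 6.
  i=2: a_2=8, p_2 = 8*1 + 0 = 8, q_2 = 8*6 + 1 = 49.
  i=3: a_3=4, p_3 = 4*8 + 1 = 33, q_3 = 4*49 + 6 = 202.
  i=4: a_4=1, p_4 = 1*33 + 8 = 41, q_4 = 1*202 + 49 = 251.
  i=5: a_5=8, p_5 = 8*41 + 33 = 361, q_5 = 8*251 + 202 = 2210.

0/1, 1/6, 8/49, 33/202, 41/251, 361/2210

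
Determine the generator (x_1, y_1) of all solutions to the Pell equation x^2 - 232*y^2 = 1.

First expand sqrt(232) as a continued fraction. With x_i = (sqrt(232) + m_i)/d_i and (m_0, d_0) = (0, 1): a_0 = floor(sqrt(232)) = 15, since 15^2 = 225 <= 232 < 256 = 16^2.
Iterate m_{i+1} = d_i*a_i - m_i, d_{i+1} = (232 - m_{i+1}^2)/d_i, a_{i+1} = floor((a_0 + m_{i+1})/d_{i+1}):
  m_1 = 1*15 - 0 = 15, d_1 = (232 - 15^2)/1 = 7/1 = 7, a_1 = floor((15 + 15)/7) = 4.
  m_2 = 7*4 - 15 = 13, d_2 = (232 - 13^2)/7 = 63/7 = 9, a_2 = floor((15 + 13)/9) = 3.
  m_3 = 9*3 - 13 = 14, d_3 = (232 - 14^2)/9 = 36/9 = 4, a_3 = floor((15 + 14)/4) = 7.
  m_4 = 4*7 - 14 = 14, d_4 = (232 - 14^2)/4 = 36/4 = 9, a_4 = floor((15 + 14)/9) = 3.
  m_5 = 9*3 - 14 = 13, d_5 = (232 - 13^2)/9 = 63/9 = 7, a_5 = floor((15 + 13)/7) = 4.
  m_6 = 7*4 - 13 = 15, d_6 = (232 - 15^2)/7 = 7/7 = 1, a_6 = floor((15 + 15)/1) = 30.
  m_7 = 1*30 - 15 = 15, d_7 = (232 - 15^2)/1 = 7/1 = 7: (m_7, d_7) = (m_1, d_1) = (15, 7), so from here the quotients repeat a_1, ..., a_6; the period length is 6.
So sqrt(232) = [15; (4, 3, 7, 3, 4, 30)] with period length k = 6.
k is even, so the fundamental solution of x^2 - 232y^2 = 1 is (p_{k-1}, q_{k-1}) = (p_5, q_5); compute convergents through index 5.
Convergents (p_i = a_i*p_{i-1} + p_{i-2}, q_i = a_i*q_{i-1} + q_{i-2} with p_{-2}=0, p_{-1}=1, q_{-2}=1, q_{-1}=0):
  i=0: a_0=15, p_0 = 15*1 + 0 = 15, q_0 = 15*0 + 1 = 1.
  i=1: a_1=4, p_1 = 4*15 + 1 = 61, q_1 = 4*1 + 0 = 4.
  i=2: a_2=3, p_2 = 3*61 + 15 = 198, q_2 = 3*4 + 1 = 13.
  i=3: a_3=7, p_3 = 7*198 + 61 = 1447, q_3 = 7*13 + 4 = 95.
  i=4: a_4=3, p_4 = 3*1447 + 198 = 4539, q_4 = 3*95 + 13 = 298.
  i=5: a_5=4, p_5 = 4*4539 + 1447 = 19603, q_5 = 4*298 + 95 = 1287.
Check: 19603^2 - 232*1287^2 = 384277609 - 384277608 = 1, so (x, y) = (19603, 1287) solves the equation, and by the theorem it is the least positive solution.

(x, y) = (19603, 1287)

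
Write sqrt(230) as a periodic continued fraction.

[15; (6, 30)]

Write x_i = (sqrt(230) + m_i)/d_i with (m_0, d_0) = (0, 1). a_0 = floor(sqrt(230)) = 15, since 15^2 = 225 <= 230 < 256 = 16^2.
Iterate m_{i+1} = d_i*a_i - m_i, d_{i+1} = (230 - m_{i+1}^2)/d_i, a_{i+1} = floor((a_0 + m_{i+1})/d_{i+1}):
  m_1 = 1*15 - 0 = 15, d_1 = (230 - 15^2)/1 = 5/1 = 5, a_1 = floor((15 + 15)/5) = 6.
  m_2 = 5*6 - 15 = 15, d_2 = (230 - 15^2)/5 = 5/5 = 1, a_2 = floor((15 + 15)/1) = 30.
  m_3 = 1*30 - 15 = 15, d_3 = (230 - 15^2)/1 = 5/1 = 5: (m_3, d_3) = (m_1, d_1) = (15, 5), so from here the quotients repeat a_1, a_2; the period length is 2.
Hence the expansion of sqrt(230) is a_0 = 15 followed by the repeating block 6, 30 (period 2).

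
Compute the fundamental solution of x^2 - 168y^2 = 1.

First expand sqrt(168) as a continued fraction. With x_i = (sqrt(168) + m_i)/d_i and (m_0, d_0) = (0, 1): a_0 = floor(sqrt(168)) = 12, since 12^2 = 144 <= 168 < 169 = 13^2.
Iterate m_{i+1} = d_i*a_i - m_i, d_{i+1} = (168 - m_{i+1}^2)/d_i, a_{i+1} = floor((a_0 + m_{i+1})/d_{i+1}):
  m_1 = 1*12 - 0 = 12, d_1 = (168 - 12^2)/1 = 24/1 = 24, a_1 = floor((12 + 12)/24) = 1.
  m_2 = 24*1 - 12 = 12, d_2 = (168 - 12^2)/24 = 24/24 = 1, a_2 = floor((12 + 12)/1) = 24.
  m_3 = 1*24 - 12 = 12, d_3 = (168 - 12^2)/1 = 24/1 = 24: (m_3, d_3) = (m_1, d_1) = (12, 24), so from here the quotients repeat a_1, a_2; the period length is 2.
So sqrt(168) = [12; (1, 24)] with period length k = 2.
k is even, so the fundamental solution of x^2 - 168y^2 = 1 is (p_{k-1}, q_{k-1}) = (p_1, q_1); compute convergents through index 1.
Convergents (p_i = a_i*p_{i-1} + p_{i-2}, q_i = a_i*q_{i-1} + q_{i-2} with p_{-2}=0, p_{-1}=1, q_{-2}=1, q_{-1}=0):
  i=0: a_0=12, p_0 = 12*1 + 0 = 12, q_0 = 12*0 + 1 = 1.
  i=1: a_1=1, p_1 = 1*12 + 1 = 13, q_1 = 1*1 + 0 = 1.
Check: 13^2 - 168*1^2 = 169 - 168 = 1, so (x, y) = (13, 1) solves the equation, and by the theorem it is the least positive solution.

(x, y) = (13, 1)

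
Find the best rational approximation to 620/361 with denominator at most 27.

43/25

Expand x = 620/361 as a continued fraction with the Euclidean algorithm:
  620 = 1*361 + 259, so a_0 = 1.
  361 = 1*259 + 102, so a_1 = 1.
  259 = 2*102 + 55, so a_2 = 2.
  102 = 1*55 + 47, so a_3 = 1.
  55 = 1*47 + 8, so a_4 = 1.
  47 = 5*8 + 7, so a_5 = 5.
  8 = 1*7 + 1, so a_6 = 1.
  7 = 7*1 + 0, so a_7 = 7.
so x = [1; 1, 2, 1, 1, 5, 1, 7].
Convergents (p_i = a_i*p_{i-1} + p_{i-2}, q_i = a_i*q_{i-1} + q_{i-2} with p_{-2}=0, p_{-1}=1, q_{-2}=1, q_{-1}=0), until the denominator exceeds 27:
  i=0: a_0=1, p_0 = 1*1 + 0 = 1, q_0 = 1*0 + 1 = 1.
  i=1: a_1=1, p_1 = 1*1 + 1 = 2, q_1 = 1*1 + 0 = 1.
  i=2: a_2=2, p_2 = 2*2 + 1 = 5, q_2 = 2*1 + 1 = 3.
  i=3: a_3=1, p_3 = 1*5 + 2 = 7, q_3 = 1*3 + 1 = 4.
  i=4: a_4=1, p_4 = 1*7 + 5 = 12, q_4 = 1*4 + 3 = 7.
  i=5: a_5=5, p_5 = 5*12 + 7 = 67, q_5 = 5*7 + 4 = 39.
q_5 = 39 > 27, so the last convergent with denominator <= 27 is p_4/q_4 = 12/7.
The closest fraction with denominator <= 27 is either p_4/q_4 or the intermediate fraction (k*p_4 + p_3)/(k*q_4 + q_3) with the largest k >= 1 whose denominator stays <= 27; these approach x as k grows, and every other convergent or intermediate fraction in range is farther away.
Largest k: floor((27 - q_3)/q_4) = floor((27 - 4)/7) = 3.
That gives (3*12 + 7)/(3*7 + 4) = 43/25.
Compare the errors: |x - 12/7| = |620*7 - 12*361|/(361*7) = 8/2527, and |x - 43/25| = |620*25 - 43*361|/(361*25) = 23/9025.
Cross-multiplying, 23*2527 = 58121 < 72200 = 8*9025, so 23/9025 is smaller: the intermediate fraction 43/25 is closer to x than 12/7.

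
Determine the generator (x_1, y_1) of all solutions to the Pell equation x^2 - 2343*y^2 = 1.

(x, y) = (10649, 220)

First expand sqrt(2343) as a continued fraction. With x_i = (sqrt(2343) + m_i)/d_i and (m_0, d_0) = (0, 1): a_0 = floor(sqrt(2343)) = 48, since 48^2 = 2304 <= 2343 < 2401 = 49^2.
Iterate m_{i+1} = d_i*a_i - m_i, d_{i+1} = (2343 - m_{i+1}^2)/d_i, a_{i+1} = floor((a_0 + m_{i+1})/d_{i+1}):
  m_1 = 1*48 - 0 = 48, d_1 = (2343 - 48^2)/1 = 39/1 = 39, a_1 = floor((48 + 48)/39) = 2.
  m_2 = 39*2 - 48 = 30, d_2 = (2343 - 30^2)/39 = 1443/39 = 37, a_2 = floor((48 + 30)/37) = 2.
  m_3 = 37*2 - 30 = 44, d_3 = (2343 - 44^2)/37 = 407/37 = 11, a_3 = floor((48 + 44)/11) = 8.
  m_4 = 11*8 - 44 = 44, d_4 = (2343 - 44^2)/11 = 407/11 = 37, a_4 = floor((48 + 44)/37) = 2.
  m_5 = 37*2 - 44 = 30, d_5 = (2343 - 30^2)/37 = 1443/37 = 39, a_5 = floor((48 + 30)/39) = 2.
  m_6 = 39*2 - 30 = 48, d_6 = (2343 - 48^2)/39 = 39/39 = 1, a_6 = floor((48 + 48)/1) = 96.
  m_7 = 1*96 - 48 = 48, d_7 = (2343 - 48^2)/1 = 39/1 = 39: (m_7, d_7) = (m_1, d_1) = (48, 39), so from here the quotients repeat a_1, ..., a_6; the period length is 6.
So sqrt(2343) = [48; (2, 2, 8, 2, 2, 96)] with period length k = 6.
k is even, so the fundamental solution of x^2 - 2343y^2 = 1 is (p_{k-1}, q_{k-1}) = (p_5, q_5); compute convergents through index 5.
Convergents (p_i = a_i*p_{i-1} + p_{i-2}, q_i = a_i*q_{i-1} + q_{i-2} with p_{-2}=0, p_{-1}=1, q_{-2}=1, q_{-1}=0):
  i=0: a_0=48, p_0 = 48*1 + 0 = 48, q_0 = 48*0 + 1 = 1.
  i=1: a_1=2, p_1 = 2*48 + 1 = 97, q_1 = 2*1 + 0 = 2.
  i=2: a_2=2, p_2 = 2*97 + 48 = 242, q_2 = 2*2 + 1 = 5.
  i=3: a_3=8, p_3 = 8*242 + 97 = 2033, q_3 = 8*5 + 2 = 42.
  i=4: a_4=2, p_4 = 2*2033 + 242 = 4308, q_4 = 2*42 + 5 = 89.
  i=5: a_5=2, p_5 = 2*4308 + 2033 = 10649, q_5 = 2*89 + 42 = 220.
Check: 10649^2 - 2343*220^2 = 113401201 - 113401200 = 1, so (x, y) = (10649, 220) solves the equation, and by the theorem it is the least positive solution.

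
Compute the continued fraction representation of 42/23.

Run the Euclidean algorithm on 42 and 23; the successive quotients are the partial quotients a_0, a_1, ... (each step inverts the fractional part left over by the previous one):
  42 = 1*23 + 19, so a_0 = 1.
  23 = 1*19 + 4, so a_1 = 1.
  19 = 4*4 + 3, so a_2 = 4.
  4 = 1*3 + 1, so a_3 = 1.
  3 = 3*1 + 0, so a_4 = 3.
The remainder reaches 0 after 5 divisions, so the expansion has 5 partial quotients, read off in order.

[1; 1, 4, 1, 3]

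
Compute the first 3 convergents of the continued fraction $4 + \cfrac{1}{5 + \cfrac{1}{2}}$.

Using the convergent recurrence p_i = a_i*p_{i-1} + p_{i-2}, q_i = a_i*q_{i-1} + q_{i-2} with p_{-2}=0, p_{-1}=1, q_{-2}=1, q_{-1}=0:
  i=0: a_0=4, p_0 = 4*1 + 0 = 4, q_0 = 4*0 + 1 = 1.
  i=1: a_1=5, p_1 = 5*4 + 1 = 21, q_1 = 5*1 + 0 = 5.
  i=2: a_2=2, p_2 = 2*21 + 4 = 46, q_2 = 2*5 + 1 = 11.

4/1, 21/5, 46/11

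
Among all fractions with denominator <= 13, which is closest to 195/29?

Expand x = 195/29 as a continued fraction with the Euclidean algorithm:
  195 = 6*29 + 21, so a_0 = 6.
  29 = 1*21 + 8, so a_1 = 1.
  21 = 2*8 + 5, so a_2 = 2.
  8 = 1*5 + 3, so a_3 = 1.
  5 = 1*3 + 2, so a_4 = 1.
  3 = 1*2 + 1, so a_5 = 1.
  2 = 2*1 + 0, so a_6 = 2.
so x = [6; 1, 2, 1, 1, 1, 2].
Convergents (p_i = a_i*p_{i-1} + p_{i-2}, q_i = a_i*q_{i-1} + q_{i-2} with p_{-2}=0, p_{-1}=1, q_{-2}=1, q_{-1}=0), until the denominator exceeds 13:
  i=0: a_0=6, p_0 = 6*1 + 0 = 6, q_0 = 6*0 + 1 = 1.
  i=1: a_1=1, p_1 = 1*6 + 1 = 7, q_1 = 1*1 + 0 = 1.
  i=2: a_2=2, p_2 = 2*7 + 6 = 20, q_2 = 2*1 + 1 = 3.
  i=3: a_3=1, p_3 = 1*20 + 7 = 27, q_3 = 1*3 + 1 = 4.
  i=4: a_4=1, p_4 = 1*27 + 20 = 47, q_4 = 1*4 + 3 = 7.
  i=5: a_5=1, p_5 = 1*47 + 27 = 74, q_5 = 1*7 + 4 = 11.
  i=6: a_6=2, p_6 = 2*74 + 47 = 195, q_6 = 2*11 + 7 = 29.
q_6 = 29 > 13, so the last convergent with denominator <= 13 is p_5/q_5 = 74/11.
The closest fraction with denominator <= 13 is either p_5/q_5 or the intermediate fraction (k*p_5 + p_4)/(k*q_5 + q_4) with the largest k >= 1 whose denominator stays <= 13; these approach x as k grows, and every other convergent or intermediate fraction in range is farther away.
Largest k: floor((13 - q_4)/q_5) = floor((13 - 7)/11) = 0.
Since k = 0, no intermediate fraction beyond p_5/q_5 has denominator <= 13, so the convergent 74/11 is the closest (its error is |195*11 - 74*29|/(29*11) = 1/319).

74/11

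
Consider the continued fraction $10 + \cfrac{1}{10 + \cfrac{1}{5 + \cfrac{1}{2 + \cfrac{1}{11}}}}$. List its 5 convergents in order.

Using the convergent recurrence p_i = a_i*p_{i-1} + p_{i-2}, q_i = a_i*q_{i-1} + q_{i-2} with p_{-2}=0, p_{-1}=1, q_{-2}=1, q_{-1}=0:
  i=0: a_0=10, p_0 = 10*1 + 0 = 10, q_0 = 10*0 + 1 = 1.
  i=1: a_1=10, p_1 = 10*10 + 1 = 101, q_1 = 10*1 + 0 = 10.
  i=2: a_2=5, p_2 = 5*101 + 10 = 515, q_2 = 5*10 + 1 = 51.
  i=3: a_3=2, p_3 = 2*515 + 101 = 1131, q_3 = 2*51 + 10 = 112.
  i=4: a_4=11, p_4 = 11*1131 + 515 = 12956, q_4 = 11*112 + 51 = 1283.

10/1, 101/10, 515/51, 1131/112, 12956/1283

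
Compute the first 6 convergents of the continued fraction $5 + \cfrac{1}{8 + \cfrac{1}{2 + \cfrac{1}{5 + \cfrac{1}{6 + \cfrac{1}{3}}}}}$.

Using the convergent recurrence p_i = a_i*p_{i-1} + p_{i-2}, q_i = a_i*q_{i-1} + q_{i-2} with p_{-2}=0, p_{-1}=1, q_{-2}=1, q_{-1}=0:
  i=0: a_0=5, p_0 = 5*1 + 0 = 5, q_0 = 5*0 + 1 = 1.
  i=1: a_1=8, p_1 = 8*5 + 1 = 41, q_1 = 8*1 + 0 = 8.
  i=2: a_2=2, p_2 = 2*41 + 5 = 87, q_2 = 2*8 + 1 = 17.
  i=3: a_3=5, p_3 = 5*87 + 41 = 476, q_3 = 5*17 + 8 = 93.
  i=4: a_4=6, p_4 = 6*476 + 87 = 2943, q_4 = 6*93 + 17 = 575.
  i=5: a_5=3, p_5 = 3*2943 + 476 = 9305, q_5 = 3*575 + 93 = 1818.

5/1, 41/8, 87/17, 476/93, 2943/575, 9305/1818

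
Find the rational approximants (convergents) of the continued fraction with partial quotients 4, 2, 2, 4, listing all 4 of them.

Using the convergent recurrence p_i = a_i*p_{i-1} + p_{i-2}, q_i = a_i*q_{i-1} + q_{i-2} with p_{-2}=0, p_{-1}=1, q_{-2}=1, q_{-1}=0:
  i=0: a_0=4, p_0 = 4*1 + 0 = 4, q_0 = 4*0 + 1 = 1.
  i=1: a_1=2, p_1 = 2*4 + 1 = 9, q_1 = 2*1 + 0 = 2.
  i=2: a_2=2, p_2 = 2*9 + 4 = 22, q_2 = 2*2 + 1 = 5.
  i=3: a_3=4, p_3 = 4*22 + 9 = 97, q_3 = 4*5 + 2 = 22.

4/1, 9/2, 22/5, 97/22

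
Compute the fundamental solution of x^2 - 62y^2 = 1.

(x, y) = (63, 8)

First expand sqrt(62) as a continued fraction. With x_i = (sqrt(62) + m_i)/d_i and (m_0, d_0) = (0, 1): a_0 = floor(sqrt(62)) = 7, since 7^2 = 49 <= 62 < 64 = 8^2.
Iterate m_{i+1} = d_i*a_i - m_i, d_{i+1} = (62 - m_{i+1}^2)/d_i, a_{i+1} = floor((a_0 + m_{i+1})/d_{i+1}):
  m_1 = 1*7 - 0 = 7, d_1 = (62 - 7^2)/1 = 13/1 = 13, a_1 = floor((7 + 7)/13) = 1.
  m_2 = 13*1 - 7 = 6, d_2 = (62 - 6^2)/13 = 26/13 = 2, a_2 = floor((7 + 6)/2) = 6.
  m_3 = 2*6 - 6 = 6, d_3 = (62 - 6^2)/2 = 26/2 = 13, a_3 = floor((7 + 6)/13) = 1.
  m_4 = 13*1 - 6 = 7, d_4 = (62 - 7^2)/13 = 13/13 = 1, a_4 = floor((7 + 7)/1) = 14.
  m_5 = 1*14 - 7 = 7, d_5 = (62 - 7^2)/1 = 13/1 = 13: (m_5, d_5) = (m_1, d_1) = (7, 13), so from here the quotients repeat a_1, ..., a_4; the period length is 4.
So sqrt(62) = [7; (1, 6, 1, 14)] with period length k = 4.
k is even, so the fundamental solution of x^2 - 62y^2 = 1 is (p_{k-1}, q_{k-1}) = (p_3, q_3); compute convergents through index 3.
Convergents (p_i = a_i*p_{i-1} + p_{i-2}, q_i = a_i*q_{i-1} + q_{i-2} with p_{-2}=0, p_{-1}=1, q_{-2}=1, q_{-1}=0):
  i=0: a_0=7, p_0 = 7*1 + 0 = 7, q_0 = 7*0 + 1 = 1.
  i=1: a_1=1, p_1 = 1*7 + 1 = 8, q_1 = 1*1 + 0 = 1.
  i=2: a_2=6, p_2 = 6*8 + 7 = 55, q_2 = 6*1 + 1 = 7.
  i=3: a_3=1, p_3 = 1*55 + 8 = 63, q_3 = 1*7 + 1 = 8.
Check: 63^2 - 62*8^2 = 3969 - 3968 = 1, so (x, y) = (63, 8) solves the equation, and by the theorem it is the least positive solution.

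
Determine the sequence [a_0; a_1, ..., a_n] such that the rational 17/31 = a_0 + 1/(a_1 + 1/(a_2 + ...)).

[0; 1, 1, 4, 1, 2]

Run the Euclidean algorithm on 17 and 31; the successive quotients are the partial quotients a_0, a_1, ... (each step inverts the fractional part left over by the previous one):
  17 = 0*31 + 17, so a_0 = 0.
  31 = 1*17 + 14, so a_1 = 1.
  17 = 1*14 + 3, so a_2 = 1.
  14 = 4*3 + 2, so a_3 = 4.
  3 = 1*2 + 1, so a_4 = 1.
  2 = 2*1 + 0, so a_5 = 2.
The remainder reaches 0 after 6 divisions, so the expansion has 6 partial quotients, read off in order.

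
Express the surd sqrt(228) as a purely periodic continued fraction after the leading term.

[15; (10, 30)]

Write x_i = (sqrt(228) + m_i)/d_i with (m_0, d_0) = (0, 1). a_0 = floor(sqrt(228)) = 15, since 15^2 = 225 <= 228 < 256 = 16^2.
Iterate m_{i+1} = d_i*a_i - m_i, d_{i+1} = (228 - m_{i+1}^2)/d_i, a_{i+1} = floor((a_0 + m_{i+1})/d_{i+1}):
  m_1 = 1*15 - 0 = 15, d_1 = (228 - 15^2)/1 = 3/1 = 3, a_1 = floor((15 + 15)/3) = 10.
  m_2 = 3*10 - 15 = 15, d_2 = (228 - 15^2)/3 = 3/3 = 1, a_2 = floor((15 + 15)/1) = 30.
  m_3 = 1*30 - 15 = 15, d_3 = (228 - 15^2)/1 = 3/1 = 3: (m_3, d_3) = (m_1, d_1) = (15, 3), so from here the quotients repeat a_1, a_2; the period length is 2.
Hence the expansion of sqrt(228) is a_0 = 15 followed by the repeating block 10, 30 (period 2).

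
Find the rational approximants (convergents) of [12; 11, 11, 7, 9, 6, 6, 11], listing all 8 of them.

Using the convergent recurrence p_i = a_i*p_{i-1} + p_{i-2}, q_i = a_i*q_{i-1} + q_{i-2} with p_{-2}=0, p_{-1}=1, q_{-2}=1, q_{-1}=0:
  i=0: a_0=12, p_0 = 12*1 + 0 = 12, q_0 = 12*0 + 1 = 1.
  i=1: a_1=11, p_1 = 11*12 + 1 = 133, q_1 = 11*1 + 0 = 11.
  i=2: a_2=11, p_2 = 11*133 + 12 = 1475, q_2 = 11*11 + 1 = 122.
  i=3: a_3=7, p_3 = 7*1475 + 133 = 10458, q_3 = 7*122 + 11 = 865.
  i=4: a_4=9, p_4 = 9*10458 + 1475 = 95597, q_4 = 9*865 + 122 = 7907.
  i=5: a_5=6, p_5 = 6*95597 + 10458 = 584040, q_5 = 6*7907 + 865 = 48307.
  i=6: a_6=6, p_6 = 6*584040 + 95597 = 3599837, q_6 = 6*48307 + 7907 = 297749.
  i=7: a_7=11, p_7 = 11*3599837 + 584040 = 40182247, q_7 = 11*297749 + 48307 = 3323546.

12/1, 133/11, 1475/122, 10458/865, 95597/7907, 584040/48307, 3599837/297749, 40182247/3323546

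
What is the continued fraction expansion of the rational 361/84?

[4; 3, 2, 1, 3, 2]

Run the Euclidean algorithm on 361 and 84; the successive quotients are the partial quotients a_0, a_1, ... (each step inverts the fractional part left over by the previous one):
  361 = 4*84 + 25, so a_0 = 4.
  84 = 3*25 + 9, so a_1 = 3.
  25 = 2*9 + 7, so a_2 = 2.
  9 = 1*7 + 2, so a_3 = 1.
  7 = 3*2 + 1, so a_4 = 3.
  2 = 2*1 + 0, so a_5 = 2.
The remainder reaches 0 after 6 divisions, so the expansion has 6 partial quotients, read off in order.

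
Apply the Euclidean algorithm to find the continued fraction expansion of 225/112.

Run the Euclidean algorithm on 225 and 112; the successive quotients are the partial quotients a_0, a_1, ... (each step inverts the fractional part left over by the previous one):
  225 = 2*112 + 1, so a_0 = 2.
  112 = 112*1 + 0, so a_1 = 112.
The remainder reaches 0 after 2 divisions, so the expansion has 2 partial quotients, read off in order.

[2; 112]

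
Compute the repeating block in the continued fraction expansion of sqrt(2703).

[51; (1, 102)]

Write x_i = (sqrt(2703) + m_i)/d_i with (m_0, d_0) = (0, 1). a_0 = floor(sqrt(2703)) = 51, since 51^2 = 2601 <= 2703 < 2704 = 52^2.
Iterate m_{i+1} = d_i*a_i - m_i, d_{i+1} = (2703 - m_{i+1}^2)/d_i, a_{i+1} = floor((a_0 + m_{i+1})/d_{i+1}):
  m_1 = 1*51 - 0 = 51, d_1 = (2703 - 51^2)/1 = 102/1 = 102, a_1 = floor((51 + 51)/102) = 1.
  m_2 = 102*1 - 51 = 51, d_2 = (2703 - 51^2)/102 = 102/102 = 1, a_2 = floor((51 + 51)/1) = 102.
  m_3 = 1*102 - 51 = 51, d_3 = (2703 - 51^2)/1 = 102/1 = 102: (m_3, d_3) = (m_1, d_1) = (51, 102), so from here the quotients repeat a_1, a_2; the period length is 2.
Hence the expansion of sqrt(2703) is a_0 = 51 followed by the repeating block 1, 102 (period 2).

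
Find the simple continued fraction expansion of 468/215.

Run the Euclidean algorithm on 468 and 215; the successive quotients are the partial quotients a_0, a_1, ... (each step inverts the fractional part left over by the previous one):
  468 = 2*215 + 38, so a_0 = 2.
  215 = 5*38 + 25, so a_1 = 5.
  38 = 1*25 + 13, so a_2 = 1.
  25 = 1*13 + 12, so a_3 = 1.
  13 = 1*12 + 1, so a_4 = 1.
  12 = 12*1 + 0, so a_5 = 12.
The remainder reaches 0 after 6 divisions, so the expansion has 6 partial quotients, read off in order.

[2; 5, 1, 1, 1, 12]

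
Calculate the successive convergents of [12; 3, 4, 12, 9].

Using the convergent recurrence p_i = a_i*p_{i-1} + p_{i-2}, q_i = a_i*q_{i-1} + q_{i-2} with p_{-2}=0, p_{-1}=1, q_{-2}=1, q_{-1}=0:
  i=0: a_0=12, p_0 = 12*1 + 0 = 12, q_0 = 12*0 + 1 = 1.
  i=1: a_1=3, p_1 = 3*12 + 1 = 37, q_1 = 3*1 + 0 = 3.
  i=2: a_2=4, p_2 = 4*37 + 12 = 160, q_2 = 4*3 + 1 = 13.
  i=3: a_3=12, p_3 = 12*160 + 37 = 1957, q_3 = 12*13 + 3 = 159.
  i=4: a_4=9, p_4 = 9*1957 + 160 = 17773, q_4 = 9*159 + 13 = 1444.

12/1, 37/3, 160/13, 1957/159, 17773/1444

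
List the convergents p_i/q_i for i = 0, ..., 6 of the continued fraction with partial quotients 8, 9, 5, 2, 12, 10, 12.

Using the convergent recurrence p_i = a_i*p_{i-1} + p_{i-2}, q_i = a_i*q_{i-1} + q_{i-2} with p_{-2}=0, p_{-1}=1, q_{-2}=1, q_{-1}=0:
  i=0: a_0=8, p_0 = 8*1 + 0 = 8, q_0 = 8*0 + 1 = 1.
  i=1: a_1=9, p_1 = 9*8 + 1 = 73, q_1 = 9*1 + 0 = 9.
  i=2: a_2=5, p_2 = 5*73 + 8 = 373, q_2 = 5*9 + 1 = 46.
  i=3: a_3=2, p_3 = 2*373 + 73 = 819, q_3 = 2*46 + 9 = 101.
  i=4: a_4=12, p_4 = 12*819 + 373 = 10201, q_4 = 12*101 + 46 = 1258.
  i=5: a_5=10, p_5 = 10*10201 + 819 = 102829, q_5 = 10*1258 + 101 = 12681.
  i=6: a_6=12, p_6 = 12*102829 + 10201 = 1244149, q_6 = 12*12681 + 1258 = 153430.

8/1, 73/9, 373/46, 819/101, 10201/1258, 102829/12681, 1244149/153430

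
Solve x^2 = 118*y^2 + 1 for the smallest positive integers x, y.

(x, y) = (306917, 28254)

First expand sqrt(118) as a continued fraction. With x_i = (sqrt(118) + m_i)/d_i and (m_0, d_0) = (0, 1): a_0 = floor(sqrt(118)) = 10, since 10^2 = 100 <= 118 < 121 = 11^2.
Iterate m_{i+1} = d_i*a_i - m_i, d_{i+1} = (118 - m_{i+1}^2)/d_i, a_{i+1} = floor((a_0 + m_{i+1})/d_{i+1}):
  m_1 = 1*10 - 0 = 10, d_1 = (118 - 10^2)/1 = 18/1 = 18, a_1 = floor((10 + 10)/18) = 1.
  m_2 = 18*1 - 10 = 8, d_2 = (118 - 8^2)/18 = 54/18 = 3, a_2 = floor((10 + 8)/3) = 6.
  m_3 = 3*6 - 8 = 10, d_3 = (118 - 10^2)/3 = 18/3 = 6, a_3 = floor((10 + 10)/6) = 3.
  m_4 = 6*3 - 10 = 8, d_4 = (118 - 8^2)/6 = 54/6 = 9, a_4 = floor((10 + 8)/9) = 2.
  m_5 = 9*2 - 8 = 10, d_5 = (118 - 10^2)/9 = 18/9 = 2, a_5 = floor((10 + 10)/2) = 10.
  m_6 = 2*10 - 10 = 10, d_6 = (118 - 10^2)/2 = 18/2 = 9, a_6 = floor((10 + 10)/9) = 2.
  m_7 = 9*2 - 10 = 8, d_7 = (118 - 8^2)/9 = 54/9 = 6, a_7 = floor((10 + 8)/6) = 3.
  m_8 = 6*3 - 8 = 10, d_8 = (118 - 10^2)/6 = 18/6 = 3, a_8 = floor((10 + 10)/3) = 6.
  m_9 = 3*6 - 10 = 8, d_9 = (118 - 8^2)/3 = 54/3 = 18, a_9 = floor((10 + 8)/18) = 1.
  m_10 = 18*1 - 8 = 10, d_10 = (118 - 10^2)/18 = 18/18 = 1, a_10 = floor((10 + 10)/1) = 20.
  m_11 = 1*20 - 10 = 10, d_11 = (118 - 10^2)/1 = 18/1 = 18: (m_11, d_11) = (m_1, d_1) = (10, 18), so from here the quotients repeat a_1, ..., a_10; the period length is 10.
So sqrt(118) = [10; (1, 6, 3, 2, 10, 2, 3, 6, 1, 20)] with period length k = 10.
k is even, so the fundamental solution of x^2 - 118y^2 = 1 is (p_{k-1}, q_{k-1}) = (p_9, q_9); compute convergents through index 9.
Convergents (p_i = a_i*p_{i-1} + p_{i-2}, q_i = a_i*q_{i-1} + q_{i-2} with p_{-2}=0, p_{-1}=1, q_{-2}=1, q_{-1}=0):
  i=0: a_0=10, p_0 = 10*1 + 0 = 10, q_0 = 10*0 + 1 = 1.
  i=1: a_1=1, p_1 = 1*10 + 1 = 11, q_1 = 1*1 + 0 = 1.
  i=2: a_2=6, p_2 = 6*11 + 10 = 76, q_2 = 6*1 + 1 = 7.
  i=3: a_3=3, p_3 = 3*76 + 11 = 239, q_3 = 3*7 + 1 = 22.
  i=4: a_4=2, p_4 = 2*239 + 76 = 554, q_4 = 2*22 + 7 = 51.
  i=5: a_5=10, p_5 = 10*554 + 239 = 5779, q_5 = 10*51 + 22 = 532.
  i=6: a_6=2, p_6 = 2*5779 + 554 = 12112, q_6 = 2*532 + 51 = 1115.
  i=7: a_7=3, p_7 = 3*12112 + 5779 = 42115, q_7 = 3*1115 + 532 = 3877.
  i=8: a_8=6, p_8 = 6*42115 + 12112 = 264802, q_8 = 6*3877 + 1115 = 24377.
  i=9: a_9=1, p_9 = 1*264802 + 42115 = 306917, q_9 = 1*24377 + 3877 = 28254.
Check: 306917^2 - 118*28254^2 = 94198044889 - 94198044888 = 1, so (x, y) = (306917, 28254) solves the equation, and by the theorem it is the least positive solution.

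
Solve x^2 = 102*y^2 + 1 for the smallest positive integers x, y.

(x, y) = (101, 10)

First expand sqrt(102) as a continued fraction. With x_i = (sqrt(102) + m_i)/d_i and (m_0, d_0) = (0, 1): a_0 = floor(sqrt(102)) = 10, since 10^2 = 100 <= 102 < 121 = 11^2.
Iterate m_{i+1} = d_i*a_i - m_i, d_{i+1} = (102 - m_{i+1}^2)/d_i, a_{i+1} = floor((a_0 + m_{i+1})/d_{i+1}):
  m_1 = 1*10 - 0 = 10, d_1 = (102 - 10^2)/1 = 2/1 = 2, a_1 = floor((10 + 10)/2) = 10.
  m_2 = 2*10 - 10 = 10, d_2 = (102 - 10^2)/2 = 2/2 = 1, a_2 = floor((10 + 10)/1) = 20.
  m_3 = 1*20 - 10 = 10, d_3 = (102 - 10^2)/1 = 2/1 = 2: (m_3, d_3) = (m_1, d_1) = (10, 2), so from here the quotients repeat a_1, a_2; the period length is 2.
So sqrt(102) = [10; (10, 20)] with period length k = 2.
k is even, so the fundamental solution of x^2 - 102y^2 = 1 is (p_{k-1}, q_{k-1}) = (p_1, q_1); compute convergents through index 1.
Convergents (p_i = a_i*p_{i-1} + p_{i-2}, q_i = a_i*q_{i-1} + q_{i-2} with p_{-2}=0, p_{-1}=1, q_{-2}=1, q_{-1}=0):
  i=0: a_0=10, p_0 = 10*1 + 0 = 10, q_0 = 10*0 + 1 = 1.
  i=1: a_1=10, p_1 = 10*10 + 1 = 101, q_1 = 10*1 + 0 = 10.
Check: 101^2 - 102*10^2 = 10201 - 10200 = 1, so (x, y) = (101, 10) solves the equation, and by the theorem it is the least positive solution.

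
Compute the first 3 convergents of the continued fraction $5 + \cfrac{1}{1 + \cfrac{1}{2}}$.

5/1, 6/1, 17/3

Using the convergent recurrence p_i = a_i*p_{i-1} + p_{i-2}, q_i = a_i*q_{i-1} + q_{i-2} with p_{-2}=0, p_{-1}=1, q_{-2}=1, q_{-1}=0:
  i=0: a_0=5, p_0 = 5*1 + 0 = 5, q_0 = 5*0 + 1 = 1.
  i=1: a_1=1, p_1 = 1*5 + 1 = 6, q_1 = 1*1 + 0 = 1.
  i=2: a_2=2, p_2 = 2*6 + 5 = 17, q_2 = 2*1 + 1 = 3.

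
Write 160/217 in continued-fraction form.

[0; 1, 2, 1, 4, 5, 2]

Run the Euclidean algorithm on 160 and 217; the successive quotients are the partial quotients a_0, a_1, ... (each step inverts the fractional part left over by the previous one):
  160 = 0*217 + 160, so a_0 = 0.
  217 = 1*160 + 57, so a_1 = 1.
  160 = 2*57 + 46, so a_2 = 2.
  57 = 1*46 + 11, so a_3 = 1.
  46 = 4*11 + 2, so a_4 = 4.
  11 = 5*2 + 1, so a_5 = 5.
  2 = 2*1 + 0, so a_6 = 2.
The remainder reaches 0 after 7 divisions, so the expansion has 7 partial quotients, read off in order.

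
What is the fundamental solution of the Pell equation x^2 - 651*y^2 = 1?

(x, y) = (1735, 68)

First expand sqrt(651) as a continued fraction. With x_i = (sqrt(651) + m_i)/d_i and (m_0, d_0) = (0, 1): a_0 = floor(sqrt(651)) = 25, since 25^2 = 625 <= 651 < 676 = 26^2.
Iterate m_{i+1} = d_i*a_i - m_i, d_{i+1} = (651 - m_{i+1}^2)/d_i, a_{i+1} = floor((a_0 + m_{i+1})/d_{i+1}):
  m_1 = 1*25 - 0 = 25, d_1 = (651 - 25^2)/1 = 26/1 = 26, a_1 = floor((25 + 25)/26) = 1.
  m_2 = 26*1 - 25 = 1, d_2 = (651 - 1^2)/26 = 650/26 = 25, a_2 = floor((25 + 1)/25) = 1.
  m_3 = 25*1 - 1 = 24, d_3 = (651 - 24^2)/25 = 75/25 = 3, a_3 = floor((25 + 24)/3) = 16.
  m_4 = 3*16 - 24 = 24, d_4 = (651 - 24^2)/3 = 75/3 = 25, a_4 = floor((25 + 24)/25) = 1.
  m_5 = 25*1 - 24 = 1, d_5 = (651 - 1^2)/25 = 650/25 = 26, a_5 = floor((25 + 1)/26) = 1.
  m_6 = 26*1 - 1 = 25, d_6 = (651 - 25^2)/26 = 26/26 = 1, a_6 = floor((25 + 25)/1) = 50.
  m_7 = 1*50 - 25 = 25, d_7 = (651 - 25^2)/1 = 26/1 = 26: (m_7, d_7) = (m_1, d_1) = (25, 26), so from here the quotients repeat a_1, ..., a_6; the period length is 6.
So sqrt(651) = [25; (1, 1, 16, 1, 1, 50)] with period length k = 6.
k is even, so the fundamental solution of x^2 - 651y^2 = 1 is (p_{k-1}, q_{k-1}) = (p_5, q_5); compute convergents through index 5.
Convergents (p_i = a_i*p_{i-1} + p_{i-2}, q_i = a_i*q_{i-1} + q_{i-2} with p_{-2}=0, p_{-1}=1, q_{-2}=1, q_{-1}=0):
  i=0: a_0=25, p_0 = 25*1 + 0 = 25, q_0 = 25*0 + 1 = 1.
  i=1: a_1=1, p_1 = 1*25 + 1 = 26, q_1 = 1*1 + 0 = 1.
  i=2: a_2=1, p_2 = 1*26 + 25 = 51, q_2 = 1*1 + 1 = 2.
  i=3: a_3=16, p_3 = 16*51 + 26 = 842, q_3 = 16*2 + 1 = 33.
  i=4: a_4=1, p_4 = 1*842 + 51 = 893, q_4 = 1*33 + 2 = 35.
  i=5: a_5=1, p_5 = 1*893 + 842 = 1735, q_5 = 1*35 + 33 = 68.
Check: 1735^2 - 651*68^2 = 3010225 - 3010224 = 1, so (x, y) = (1735, 68) solves the equation, and by the theorem it is the least positive solution.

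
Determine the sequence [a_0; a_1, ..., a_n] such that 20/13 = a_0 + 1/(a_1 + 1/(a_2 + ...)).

[1; 1, 1, 6]

Run the Euclidean algorithm on 20 and 13; the successive quotients are the partial quotients a_0, a_1, ... (each step inverts the fractional part left over by the previous one):
  20 = 1*13 + 7, so a_0 = 1.
  13 = 1*7 + 6, so a_1 = 1.
  7 = 1*6 + 1, so a_2 = 1.
  6 = 6*1 + 0, so a_3 = 6.
The remainder reaches 0 after 4 divisions, so the expansion has 4 partial quotients, read off in order.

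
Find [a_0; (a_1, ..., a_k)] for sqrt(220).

Write x_i = (sqrt(220) + m_i)/d_i with (m_0, d_0) = (0, 1). a_0 = floor(sqrt(220)) = 14, since 14^2 = 196 <= 220 < 225 = 15^2.
Iterate m_{i+1} = d_i*a_i - m_i, d_{i+1} = (220 - m_{i+1}^2)/d_i, a_{i+1} = floor((a_0 + m_{i+1})/d_{i+1}):
  m_1 = 1*14 - 0 = 14, d_1 = (220 - 14^2)/1 = 24/1 = 24, a_1 = floor((14 + 14)/24) = 1.
  m_2 = 24*1 - 14 = 10, d_2 = (220 - 10^2)/24 = 120/24 = 5, a_2 = floor((14 + 10)/5) = 4.
  m_3 = 5*4 - 10 = 10, d_3 = (220 - 10^2)/5 = 120/5 = 24, a_3 = floor((14 + 10)/24) = 1.
  m_4 = 24*1 - 10 = 14, d_4 = (220 - 14^2)/24 = 24/24 = 1, a_4 = floor((14 + 14)/1) = 28.
  m_5 = 1*28 - 14 = 14, d_5 = (220 - 14^2)/1 = 24/1 = 24: (m_5, d_5) = (m_1, d_1) = (14, 24), so from here the quotients repeat a_1, ..., a_4; the period length is 4.
Hence the expansion of sqrt(220) is a_0 = 14 followed by the repeating block 1, 4, 1, 28 (period 4).

[14; (1, 4, 1, 28)]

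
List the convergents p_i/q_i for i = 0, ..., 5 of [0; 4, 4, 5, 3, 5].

0/1, 1/4, 4/17, 21/89, 67/284, 356/1509

Using the convergent recurrence p_i = a_i*p_{i-1} + p_{i-2}, q_i = a_i*q_{i-1} + q_{i-2} with p_{-2}=0, p_{-1}=1, q_{-2}=1, q_{-1}=0:
  i=0: a_0=0, p_0 = 0*1 + 0 = 0, q_0 = 0*0 + 1 = 1.
  i=1: a_1=4, p_1 = 4*0 + 1 = 1, q_1 = 4*1 + 0 = 4.
  i=2: a_2=4, p_2 = 4*1 + 0 = 4, q_2 = 4*4 + 1 = 17.
  i=3: a_3=5, p_3 = 5*4 + 1 = 21, q_3 = 5*17 + 4 = 89.
  i=4: a_4=3, p_4 = 3*21 + 4 = 67, q_4 = 3*89 + 17 = 284.
  i=5: a_5=5, p_5 = 5*67 + 21 = 356, q_5 = 5*284 + 89 = 1509.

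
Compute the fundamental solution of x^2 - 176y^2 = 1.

First expand sqrt(176) as a continued fraction. With x_i = (sqrt(176) + m_i)/d_i and (m_0, d_0) = (0, 1): a_0 = floor(sqrt(176)) = 13, since 13^2 = 169 <= 176 < 196 = 14^2.
Iterate m_{i+1} = d_i*a_i - m_i, d_{i+1} = (176 - m_{i+1}^2)/d_i, a_{i+1} = floor((a_0 + m_{i+1})/d_{i+1}):
  m_1 = 1*13 - 0 = 13, d_1 = (176 - 13^2)/1 = 7/1 = 7, a_1 = floor((13 + 13)/7) = 3.
  m_2 = 7*3 - 13 = 8, d_2 = (176 - 8^2)/7 = 112/7 = 16, a_2 = floor((13 + 8)/16) = 1.
  m_3 = 16*1 - 8 = 8, d_3 = (176 - 8^2)/16 = 112/16 = 7, a_3 = floor((13 + 8)/7) = 3.
  m_4 = 7*3 - 8 = 13, d_4 = (176 - 13^2)/7 = 7/7 = 1, a_4 = floor((13 + 13)/1) = 26.
  m_5 = 1*26 - 13 = 13, d_5 = (176 - 13^2)/1 = 7/1 = 7: (m_5, d_5) = (m_1, d_1) = (13, 7), so from here the quotients repeat a_1, ..., a_4; the period length is 4.
So sqrt(176) = [13; (3, 1, 3, 26)] with period length k = 4.
k is even, so the fundamental solution of x^2 - 176y^2 = 1 is (p_{k-1}, q_{k-1}) = (p_3, q_3); compute convergents through index 3.
Convergents (p_i = a_i*p_{i-1} + p_{i-2}, q_i = a_i*q_{i-1} + q_{i-2} with p_{-2}=0, p_{-1}=1, q_{-2}=1, q_{-1}=0):
  i=0: a_0=13, p_0 = 13*1 + 0 = 13, q_0 = 13*0 + 1 = 1.
  i=1: a_1=3, p_1 = 3*13 + 1 = 40, q_1 = 3*1 + 0 = 3.
  i=2: a_2=1, p_2 = 1*40 + 13 = 53, q_2 = 1*3 + 1 = 4.
  i=3: a_3=3, p_3 = 3*53 + 40 = 199, q_3 = 3*4 + 3 = 15.
Check: 199^2 - 176*15^2 = 39601 - 39600 = 1, so (x, y) = (199, 15) solves the equation, and by the theorem it is the least positive solution.

(x, y) = (199, 15)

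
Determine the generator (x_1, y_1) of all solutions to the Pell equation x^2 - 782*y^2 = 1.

(x, y) = (783, 28)

First expand sqrt(782) as a continued fraction. With x_i = (sqrt(782) + m_i)/d_i and (m_0, d_0) = (0, 1): a_0 = floor(sqrt(782)) = 27, since 27^2 = 729 <= 782 < 784 = 28^2.
Iterate m_{i+1} = d_i*a_i - m_i, d_{i+1} = (782 - m_{i+1}^2)/d_i, a_{i+1} = floor((a_0 + m_{i+1})/d_{i+1}):
  m_1 = 1*27 - 0 = 27, d_1 = (782 - 27^2)/1 = 53/1 = 53, a_1 = floor((27 + 27)/53) = 1.
  m_2 = 53*1 - 27 = 26, d_2 = (782 - 26^2)/53 = 106/53 = 2, a_2 = floor((27 + 26)/2) = 26.
  m_3 = 2*26 - 26 = 26, d_3 = (782 - 26^2)/2 = 106/2 = 53, a_3 = floor((27 + 26)/53) = 1.
  m_4 = 53*1 - 26 = 27, d_4 = (782 - 27^2)/53 = 53/53 = 1, a_4 = floor((27 + 27)/1) = 54.
  m_5 = 1*54 - 27 = 27, d_5 = (782 - 27^2)/1 = 53/1 = 53: (m_5, d_5) = (m_1, d_1) = (27, 53), so from here the quotients repeat a_1, ..., a_4; the period length is 4.
So sqrt(782) = [27; (1, 26, 1, 54)] with period length k = 4.
k is even, so the fundamental solution of x^2 - 782y^2 = 1 is (p_{k-1}, q_{k-1}) = (p_3, q_3); compute convergents through index 3.
Convergents (p_i = a_i*p_{i-1} + p_{i-2}, q_i = a_i*q_{i-1} + q_{i-2} with p_{-2}=0, p_{-1}=1, q_{-2}=1, q_{-1}=0):
  i=0: a_0=27, p_0 = 27*1 + 0 = 27, q_0 = 27*0 + 1 = 1.
  i=1: a_1=1, p_1 = 1*27 + 1 = 28, q_1 = 1*1 + 0 = 1.
  i=2: a_2=26, p_2 = 26*28 + 27 = 755, q_2 = 26*1 + 1 = 27.
  i=3: a_3=1, p_3 = 1*755 + 28 = 783, q_3 = 1*27 + 1 = 28.
Check: 783^2 - 782*28^2 = 613089 - 613088 = 1, so (x, y) = (783, 28) solves the equation, and by the theorem it is the least positive solution.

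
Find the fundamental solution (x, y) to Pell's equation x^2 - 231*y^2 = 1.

(x, y) = (76, 5)

First expand sqrt(231) as a continued fraction. With x_i = (sqrt(231) + m_i)/d_i and (m_0, d_0) = (0, 1): a_0 = floor(sqrt(231)) = 15, since 15^2 = 225 <= 231 < 256 = 16^2.
Iterate m_{i+1} = d_i*a_i - m_i, d_{i+1} = (231 - m_{i+1}^2)/d_i, a_{i+1} = floor((a_0 + m_{i+1})/d_{i+1}):
  m_1 = 1*15 - 0 = 15, d_1 = (231 - 15^2)/1 = 6/1 = 6, a_1 = floor((15 + 15)/6) = 5.
  m_2 = 6*5 - 15 = 15, d_2 = (231 - 15^2)/6 = 6/6 = 1, a_2 = floor((15 + 15)/1) = 30.
  m_3 = 1*30 - 15 = 15, d_3 = (231 - 15^2)/1 = 6/1 = 6: (m_3, d_3) = (m_1, d_1) = (15, 6), so from here the quotients repeat a_1, a_2; the period length is 2.
So sqrt(231) = [15; (5, 30)] with period length k = 2.
k is even, so the fundamental solution of x^2 - 231y^2 = 1 is (p_{k-1}, q_{k-1}) = (p_1, q_1); compute convergents through index 1.
Convergents (p_i = a_i*p_{i-1} + p_{i-2}, q_i = a_i*q_{i-1} + q_{i-2} with p_{-2}=0, p_{-1}=1, q_{-2}=1, q_{-1}=0):
  i=0: a_0=15, p_0 = 15*1 + 0 = 15, q_0 = 15*0 + 1 = 1.
  i=1: a_1=5, p_1 = 5*15 + 1 = 76, q_1 = 5*1 + 0 = 5.
Check: 76^2 - 231*5^2 = 5776 - 5775 = 1, so (x, y) = (76, 5) solves the equation, and by the theorem it is the least positive solution.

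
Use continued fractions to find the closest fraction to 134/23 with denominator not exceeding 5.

Expand x = 134/23 as a continued fraction with the Euclidean algorithm:
  134 = 5*23 + 19, so a_0 = 5.
  23 = 1*19 + 4, so a_1 = 1.
  19 = 4*4 + 3, so a_2 = 4.
  4 = 1*3 + 1, so a_3 = 1.
  3 = 3*1 + 0, so a_4 = 3.
so x = [5; 1, 4, 1, 3].
Convergents (p_i = a_i*p_{i-1} + p_{i-2}, q_i = a_i*q_{i-1} + q_{i-2} with p_{-2}=0, p_{-1}=1, q_{-2}=1, q_{-1}=0), until the denominator exceeds 5:
  i=0: a_0=5, p_0 = 5*1 + 0 = 5, q_0 = 5*0 + 1 = 1.
  i=1: a_1=1, p_1 = 1*5 + 1 = 6, q_1 = 1*1 + 0 = 1.
  i=2: a_2=4, p_2 = 4*6 + 5 = 29, q_2 = 4*1 + 1 = 5.
  i=3: a_3=1, p_3 = 1*29 + 6 = 35, q_3 = 1*5 + 1 = 6.
q_3 = 6 > 5, so the last convergent with denominator <= 5 is p_2/q_2 = 29/5.
The closest fraction with denominator <= 5 is either p_2/q_2 or the intermediate fraction (k*p_2 + p_1)/(k*q_2 + q_1) with the largest k >= 1 whose denominator stays <= 5; these approach x as k grows, and every other convergent or intermediate fraction in range is farther away.
Largest k: floor((5 - q_1)/q_2) = floor((5 - 1)/5) = 0.
Since k = 0, no intermediate fraction beyond p_2/q_2 has denominator <= 5, so the convergent 29/5 is the closest (its error is |134*5 - 29*23|/(23*5) = 3/115).

29/5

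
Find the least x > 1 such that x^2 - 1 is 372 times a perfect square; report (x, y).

First expand sqrt(372) as a continued fraction. With x_i = (sqrt(372) + m_i)/d_i and (m_0, d_0) = (0, 1): a_0 = floor(sqrt(372)) = 19, since 19^2 = 361 <= 372 < 400 = 20^2.
Iterate m_{i+1} = d_i*a_i - m_i, d_{i+1} = (372 - m_{i+1}^2)/d_i, a_{i+1} = floor((a_0 + m_{i+1})/d_{i+1}):
  m_1 = 1*19 - 0 = 19, d_1 = (372 - 19^2)/1 = 11/1 = 11, a_1 = floor((19 + 19)/11) = 3.
  m_2 = 11*3 - 19 = 14, d_2 = (372 - 14^2)/11 = 176/11 = 16, a_2 = floor((19 + 14)/16) = 2.
  m_3 = 16*2 - 14 = 18, d_3 = (372 - 18^2)/16 = 48/16 = 3, a_3 = floor((19 + 18)/3) = 12.
  m_4 = 3*12 - 18 = 18, d_4 = (372 - 18^2)/3 = 48/3 = 16, a_4 = floor((19 + 18)/16) = 2.
  m_5 = 16*2 - 18 = 14, d_5 = (372 - 14^2)/16 = 176/16 = 11, a_5 = floor((19 + 14)/11) = 3.
  m_6 = 11*3 - 14 = 19, d_6 = (372 - 19^2)/11 = 11/11 = 1, a_6 = floor((19 + 19)/1) = 38.
  m_7 = 1*38 - 19 = 19, d_7 = (372 - 19^2)/1 = 11/1 = 11: (m_7, d_7) = (m_1, d_1) = (19, 11), so from here the quotients repeat a_1, ..., a_6; the period length is 6.
So sqrt(372) = [19; (3, 2, 12, 2, 3, 38)] with period length k = 6.
k is even, so the fundamental solution of x^2 - 372y^2 = 1 is (p_{k-1}, q_{k-1}) = (p_5, q_5); compute convergents through index 5.
Convergents (p_i = a_i*p_{i-1} + p_{i-2}, q_i = a_i*q_{i-1} + q_{i-2} with p_{-2}=0, p_{-1}=1, q_{-2}=1, q_{-1}=0):
  i=0: a_0=19, p_0 = 19*1 + 0 = 19, q_0 = 19*0 + 1 = 1.
  i=1: a_1=3, p_1 = 3*19 + 1 = 58, q_1 = 3*1 + 0 = 3.
  i=2: a_2=2, p_2 = 2*58 + 19 = 135, q_2 = 2*3 + 1 = 7.
  i=3: a_3=12, p_3 = 12*135 + 58 = 1678, q_3 = 12*7 + 3 = 87.
  i=4: a_4=2, p_4 = 2*1678 + 135 = 3491, q_4 = 2*87 + 7 = 181.
  i=5: a_5=3, p_5 = 3*3491 + 1678 = 12151, q_5 = 3*181 + 87 = 630.
Check: 12151^2 - 372*630^2 = 147646801 - 147646800 = 1, so (x, y) = (12151, 630) solves the equation, and by the theorem it is the least positive solution.

(x, y) = (12151, 630)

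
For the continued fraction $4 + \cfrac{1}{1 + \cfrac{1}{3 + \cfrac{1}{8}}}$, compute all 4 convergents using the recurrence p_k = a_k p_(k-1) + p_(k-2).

4/1, 5/1, 19/4, 157/33

Using the convergent recurrence p_i = a_i*p_{i-1} + p_{i-2}, q_i = a_i*q_{i-1} + q_{i-2} with p_{-2}=0, p_{-1}=1, q_{-2}=1, q_{-1}=0:
  i=0: a_0=4, p_0 = 4*1 + 0 = 4, q_0 = 4*0 + 1 = 1.
  i=1: a_1=1, p_1 = 1*4 + 1 = 5, q_1 = 1*1 + 0 = 1.
  i=2: a_2=3, p_2 = 3*5 + 4 = 19, q_2 = 3*1 + 1 = 4.
  i=3: a_3=8, p_3 = 8*19 + 5 = 157, q_3 = 8*4 + 1 = 33.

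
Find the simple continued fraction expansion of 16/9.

[1; 1, 3, 2]

Run the Euclidean algorithm on 16 and 9; the successive quotients are the partial quotients a_0, a_1, ... (each step inverts the fractional part left over by the previous one):
  16 = 1*9 + 7, so a_0 = 1.
  9 = 1*7 + 2, so a_1 = 1.
  7 = 3*2 + 1, so a_2 = 3.
  2 = 2*1 + 0, so a_3 = 2.
The remainder reaches 0 after 4 divisions, so the expansion has 4 partial quotients, read off in order.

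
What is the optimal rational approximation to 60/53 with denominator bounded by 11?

9/8

Expand x = 60/53 as a continued fraction with the Euclidean algorithm:
  60 = 1*53 + 7, so a_0 = 1.
  53 = 7*7 + 4, so a_1 = 7.
  7 = 1*4 + 3, so a_2 = 1.
  4 = 1*3 + 1, so a_3 = 1.
  3 = 3*1 + 0, so a_4 = 3.
so x = [1; 7, 1, 1, 3].
Convergents (p_i = a_i*p_{i-1} + p_{i-2}, q_i = a_i*q_{i-1} + q_{i-2} with p_{-2}=0, p_{-1}=1, q_{-2}=1, q_{-1}=0), until the denominator exceeds 11:
  i=0: a_0=1, p_0 = 1*1 + 0 = 1, q_0 = 1*0 + 1 = 1.
  i=1: a_1=7, p_1 = 7*1 + 1 = 8, q_1 = 7*1 + 0 = 7.
  i=2: a_2=1, p_2 = 1*8 + 1 = 9, q_2 = 1*7 + 1 = 8.
  i=3: a_3=1, p_3 = 1*9 + 8 = 17, q_3 = 1*8 + 7 = 15.
q_3 = 15 > 11, so the last convergent with denominator <= 11 is p_2/q_2 = 9/8.
The closest fraction with denominator <= 11 is either p_2/q_2 or the intermediate fraction (k*p_2 + p_1)/(k*q_2 + q_1) with the largest k >= 1 whose denominator stays <= 11; these approach x as k grows, and every other convergent or intermediate fraction in range is farther away.
Largest k: floor((11 - q_1)/q_2) = floor((11 - 7)/8) = 0.
Since k = 0, no intermediate fraction beyond p_2/q_2 has denominator <= 11, so the convergent 9/8 is the closest (its error is |60*8 - 9*53|/(53*8) = 3/424).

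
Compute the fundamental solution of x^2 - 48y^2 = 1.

First expand sqrt(48) as a continued fraction. With x_i = (sqrt(48) + m_i)/d_i and (m_0, d_0) = (0, 1): a_0 = floor(sqrt(48)) = 6, since 6^2 = 36 <= 48 < 49 = 7^2.
Iterate m_{i+1} = d_i*a_i - m_i, d_{i+1} = (48 - m_{i+1}^2)/d_i, a_{i+1} = floor((a_0 + m_{i+1})/d_{i+1}):
  m_1 = 1*6 - 0 = 6, d_1 = (48 - 6^2)/1 = 12/1 = 12, a_1 = floor((6 + 6)/12) = 1.
  m_2 = 12*1 - 6 = 6, d_2 = (48 - 6^2)/12 = 12/12 = 1, a_2 = floor((6 + 6)/1) = 12.
  m_3 = 1*12 - 6 = 6, d_3 = (48 - 6^2)/1 = 12/1 = 12: (m_3, d_3) = (m_1, d_1) = (6, 12), so from here the quotients repeat a_1, a_2; the period length is 2.
So sqrt(48) = [6; (1, 12)] with period length k = 2.
k is even, so the fundamental solution of x^2 - 48y^2 = 1 is (p_{k-1}, q_{k-1}) = (p_1, q_1); compute convergents through index 1.
Convergents (p_i = a_i*p_{i-1} + p_{i-2}, q_i = a_i*q_{i-1} + q_{i-2} with p_{-2}=0, p_{-1}=1, q_{-2}=1, q_{-1}=0):
  i=0: a_0=6, p_0 = 6*1 + 0 = 6, q_0 = 6*0 + 1 = 1.
  i=1: a_1=1, p_1 = 1*6 + 1 = 7, q_1 = 1*1 + 0 = 1.
Check: 7^2 - 48*1^2 = 49 - 48 = 1, so (x, y) = (7, 1) solves the equation, and by the theorem it is the least positive solution.

(x, y) = (7, 1)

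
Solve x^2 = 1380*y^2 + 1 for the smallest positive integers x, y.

(x, y) = (6761, 182)

First expand sqrt(1380) as a continued fraction. With x_i = (sqrt(1380) + m_i)/d_i and (m_0, d_0) = (0, 1): a_0 = floor(sqrt(1380)) = 37, since 37^2 = 1369 <= 1380 < 1444 = 38^2.
Iterate m_{i+1} = d_i*a_i - m_i, d_{i+1} = (1380 - m_{i+1}^2)/d_i, a_{i+1} = floor((a_0 + m_{i+1})/d_{i+1}):
  m_1 = 1*37 - 0 = 37, d_1 = (1380 - 37^2)/1 = 11/1 = 11, a_1 = floor((37 + 37)/11) = 6.
  m_2 = 11*6 - 37 = 29, d_2 = (1380 - 29^2)/11 = 539/11 = 49, a_2 = floor((37 + 29)/49) = 1.
  m_3 = 49*1 - 29 = 20, d_3 = (1380 - 20^2)/49 = 980/49 = 20, a_3 = floor((37 + 20)/20) = 2.
  m_4 = 20*2 - 20 = 20, d_4 = (1380 - 20^2)/20 = 980/20 = 49, a_4 = floor((37 + 20)/49) = 1.
  m_5 = 49*1 - 20 = 29, d_5 = (1380 - 29^2)/49 = 539/49 = 11, a_5 = floor((37 + 29)/11) = 6.
  m_6 = 11*6 - 29 = 37, d_6 = (1380 - 37^2)/11 = 11/11 = 1, a_6 = floor((37 + 37)/1) = 74.
  m_7 = 1*74 - 37 = 37, d_7 = (1380 - 37^2)/1 = 11/1 = 11: (m_7, d_7) = (m_1, d_1) = (37, 11), so from here the quotients repeat a_1, ..., a_6; the period length is 6.
So sqrt(1380) = [37; (6, 1, 2, 1, 6, 74)] with period length k = 6.
k is even, so the fundamental solution of x^2 - 1380y^2 = 1 is (p_{k-1}, q_{k-1}) = (p_5, q_5); compute convergents through index 5.
Convergents (p_i = a_i*p_{i-1} + p_{i-2}, q_i = a_i*q_{i-1} + q_{i-2} with p_{-2}=0, p_{-1}=1, q_{-2}=1, q_{-1}=0):
  i=0: a_0=37, p_0 = 37*1 + 0 = 37, q_0 = 37*0 + 1 = 1.
  i=1: a_1=6, p_1 = 6*37 + 1 = 223, q_1 = 6*1 + 0 = 6.
  i=2: a_2=1, p_2 = 1*223 + 37 = 260, q_2 = 1*6 + 1 = 7.
  i=3: a_3=2, p_3 = 2*260 + 223 = 743, q_3 = 2*7 + 6 = 20.
  i=4: a_4=1, p_4 = 1*743 + 260 = 1003, q_4 = 1*20 + 7 = 27.
  i=5: a_5=6, p_5 = 6*1003 + 743 = 6761, q_5 = 6*27 + 20 = 182.
Check: 6761^2 - 1380*182^2 = 45711121 - 45711120 = 1, so (x, y) = (6761, 182) solves the equation, and by the theorem it is the least positive solution.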